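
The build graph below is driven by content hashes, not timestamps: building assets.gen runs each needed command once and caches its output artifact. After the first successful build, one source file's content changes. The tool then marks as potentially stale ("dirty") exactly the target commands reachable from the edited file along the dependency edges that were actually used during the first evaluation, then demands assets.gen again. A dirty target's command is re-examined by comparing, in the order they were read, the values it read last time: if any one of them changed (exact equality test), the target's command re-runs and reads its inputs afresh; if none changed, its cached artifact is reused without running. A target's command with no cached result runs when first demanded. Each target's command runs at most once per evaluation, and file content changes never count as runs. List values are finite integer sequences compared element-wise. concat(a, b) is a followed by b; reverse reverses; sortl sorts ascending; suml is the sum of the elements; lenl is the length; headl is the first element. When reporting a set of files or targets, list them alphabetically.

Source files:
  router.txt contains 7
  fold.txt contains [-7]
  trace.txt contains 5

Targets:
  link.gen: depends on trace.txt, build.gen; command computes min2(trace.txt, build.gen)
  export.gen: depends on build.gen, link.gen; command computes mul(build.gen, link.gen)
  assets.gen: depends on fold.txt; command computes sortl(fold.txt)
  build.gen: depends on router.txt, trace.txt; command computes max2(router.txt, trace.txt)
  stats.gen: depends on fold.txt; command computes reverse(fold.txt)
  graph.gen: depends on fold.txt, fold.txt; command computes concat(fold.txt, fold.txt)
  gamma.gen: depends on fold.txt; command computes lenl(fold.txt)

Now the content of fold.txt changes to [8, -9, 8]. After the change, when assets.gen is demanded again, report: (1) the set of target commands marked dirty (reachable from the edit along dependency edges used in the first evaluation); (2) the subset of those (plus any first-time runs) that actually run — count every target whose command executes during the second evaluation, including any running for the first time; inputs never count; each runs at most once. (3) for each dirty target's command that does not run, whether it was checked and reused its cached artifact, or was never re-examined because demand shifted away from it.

Initial pass — values computed on the first demand:
  assets.gen = sortl([-7]) = [-7]

Second demand — change propagation:
  assets.gen: re-runs because fold.txt [-7]->[8, -9, 8]; new result [-9, 8, 8].

Dirty set: assets.gen.
Run set: assets.gen (1 run).
All dirty target commands ended up running.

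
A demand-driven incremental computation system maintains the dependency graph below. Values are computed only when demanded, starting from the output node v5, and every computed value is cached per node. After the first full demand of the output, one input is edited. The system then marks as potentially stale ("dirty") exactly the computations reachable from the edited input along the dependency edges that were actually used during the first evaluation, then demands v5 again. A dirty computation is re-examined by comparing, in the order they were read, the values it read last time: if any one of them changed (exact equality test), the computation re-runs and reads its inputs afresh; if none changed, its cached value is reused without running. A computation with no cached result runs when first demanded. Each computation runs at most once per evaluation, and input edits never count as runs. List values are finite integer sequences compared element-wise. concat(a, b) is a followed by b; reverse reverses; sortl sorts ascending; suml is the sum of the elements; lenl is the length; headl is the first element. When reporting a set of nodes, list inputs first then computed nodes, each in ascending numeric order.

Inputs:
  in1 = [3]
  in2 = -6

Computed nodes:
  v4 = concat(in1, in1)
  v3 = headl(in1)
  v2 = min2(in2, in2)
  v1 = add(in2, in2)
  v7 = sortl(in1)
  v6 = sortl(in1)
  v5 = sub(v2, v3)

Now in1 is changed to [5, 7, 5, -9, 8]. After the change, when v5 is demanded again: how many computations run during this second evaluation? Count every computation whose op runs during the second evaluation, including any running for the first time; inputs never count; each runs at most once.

First evaluation (everything demanded from the output):
  v2 = min2(-6, -6) = -6
  v3 = headl([3]) = 3
  v5 = sub(-6, 3) = -9

Propagation after the edit:
  v3: runs — in1 [3]->[5, 7, 5, -9, 8]; result 5.
  v5: runs — v3 3->5; result -11.

Computations that run: v3, v5 — 2 in total.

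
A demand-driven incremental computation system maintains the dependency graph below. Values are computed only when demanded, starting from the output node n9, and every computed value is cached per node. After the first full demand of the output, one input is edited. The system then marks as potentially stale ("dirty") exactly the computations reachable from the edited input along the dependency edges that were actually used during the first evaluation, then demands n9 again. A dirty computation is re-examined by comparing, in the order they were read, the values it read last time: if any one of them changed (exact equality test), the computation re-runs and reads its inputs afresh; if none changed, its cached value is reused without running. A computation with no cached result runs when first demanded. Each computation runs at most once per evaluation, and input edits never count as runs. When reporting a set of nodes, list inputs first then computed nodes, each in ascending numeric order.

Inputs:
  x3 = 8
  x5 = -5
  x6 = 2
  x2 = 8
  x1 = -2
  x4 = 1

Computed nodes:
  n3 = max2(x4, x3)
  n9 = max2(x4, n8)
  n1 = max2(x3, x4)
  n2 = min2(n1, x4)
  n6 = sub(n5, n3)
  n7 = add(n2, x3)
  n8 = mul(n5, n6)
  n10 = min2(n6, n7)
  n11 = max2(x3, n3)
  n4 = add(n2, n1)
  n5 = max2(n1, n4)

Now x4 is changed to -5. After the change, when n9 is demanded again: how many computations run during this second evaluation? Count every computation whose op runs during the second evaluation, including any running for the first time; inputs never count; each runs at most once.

First evaluation (everything demanded from the output):
  n1 = max2(8, 1) = 8
  n2 = min2(8, 1) = 1
  n3 = max2(1, 8) = 8
  n4 = add(1, 8) = 9
  n5 = max2(8, 9) = 9
  n6 = sub(9, 8) = 1
  n8 = mul(9, 1) = 9
  n9 = max2(1, 9) = 9

Propagation after the edit:
  n1: runs — x4 1->-5; result 8 (same value as before).
  n2: runs — x4 1->-5; result -5.
  n3: runs — x4 1->-5; result 8 (same value as before).
  n4: runs — n2 1->-5; result 3.
  n5: runs — n4 9->3; result 8.
  n6: runs — n5 9->8; result 0.
  n8: runs — n5 9->8; n6 1->0; result 0.
  n9: runs — x4 1->-5; n8 9->0; result 0.

Computations that run: n1, n2, n3, n4, n5, n6, n8, n9 — 8 in total.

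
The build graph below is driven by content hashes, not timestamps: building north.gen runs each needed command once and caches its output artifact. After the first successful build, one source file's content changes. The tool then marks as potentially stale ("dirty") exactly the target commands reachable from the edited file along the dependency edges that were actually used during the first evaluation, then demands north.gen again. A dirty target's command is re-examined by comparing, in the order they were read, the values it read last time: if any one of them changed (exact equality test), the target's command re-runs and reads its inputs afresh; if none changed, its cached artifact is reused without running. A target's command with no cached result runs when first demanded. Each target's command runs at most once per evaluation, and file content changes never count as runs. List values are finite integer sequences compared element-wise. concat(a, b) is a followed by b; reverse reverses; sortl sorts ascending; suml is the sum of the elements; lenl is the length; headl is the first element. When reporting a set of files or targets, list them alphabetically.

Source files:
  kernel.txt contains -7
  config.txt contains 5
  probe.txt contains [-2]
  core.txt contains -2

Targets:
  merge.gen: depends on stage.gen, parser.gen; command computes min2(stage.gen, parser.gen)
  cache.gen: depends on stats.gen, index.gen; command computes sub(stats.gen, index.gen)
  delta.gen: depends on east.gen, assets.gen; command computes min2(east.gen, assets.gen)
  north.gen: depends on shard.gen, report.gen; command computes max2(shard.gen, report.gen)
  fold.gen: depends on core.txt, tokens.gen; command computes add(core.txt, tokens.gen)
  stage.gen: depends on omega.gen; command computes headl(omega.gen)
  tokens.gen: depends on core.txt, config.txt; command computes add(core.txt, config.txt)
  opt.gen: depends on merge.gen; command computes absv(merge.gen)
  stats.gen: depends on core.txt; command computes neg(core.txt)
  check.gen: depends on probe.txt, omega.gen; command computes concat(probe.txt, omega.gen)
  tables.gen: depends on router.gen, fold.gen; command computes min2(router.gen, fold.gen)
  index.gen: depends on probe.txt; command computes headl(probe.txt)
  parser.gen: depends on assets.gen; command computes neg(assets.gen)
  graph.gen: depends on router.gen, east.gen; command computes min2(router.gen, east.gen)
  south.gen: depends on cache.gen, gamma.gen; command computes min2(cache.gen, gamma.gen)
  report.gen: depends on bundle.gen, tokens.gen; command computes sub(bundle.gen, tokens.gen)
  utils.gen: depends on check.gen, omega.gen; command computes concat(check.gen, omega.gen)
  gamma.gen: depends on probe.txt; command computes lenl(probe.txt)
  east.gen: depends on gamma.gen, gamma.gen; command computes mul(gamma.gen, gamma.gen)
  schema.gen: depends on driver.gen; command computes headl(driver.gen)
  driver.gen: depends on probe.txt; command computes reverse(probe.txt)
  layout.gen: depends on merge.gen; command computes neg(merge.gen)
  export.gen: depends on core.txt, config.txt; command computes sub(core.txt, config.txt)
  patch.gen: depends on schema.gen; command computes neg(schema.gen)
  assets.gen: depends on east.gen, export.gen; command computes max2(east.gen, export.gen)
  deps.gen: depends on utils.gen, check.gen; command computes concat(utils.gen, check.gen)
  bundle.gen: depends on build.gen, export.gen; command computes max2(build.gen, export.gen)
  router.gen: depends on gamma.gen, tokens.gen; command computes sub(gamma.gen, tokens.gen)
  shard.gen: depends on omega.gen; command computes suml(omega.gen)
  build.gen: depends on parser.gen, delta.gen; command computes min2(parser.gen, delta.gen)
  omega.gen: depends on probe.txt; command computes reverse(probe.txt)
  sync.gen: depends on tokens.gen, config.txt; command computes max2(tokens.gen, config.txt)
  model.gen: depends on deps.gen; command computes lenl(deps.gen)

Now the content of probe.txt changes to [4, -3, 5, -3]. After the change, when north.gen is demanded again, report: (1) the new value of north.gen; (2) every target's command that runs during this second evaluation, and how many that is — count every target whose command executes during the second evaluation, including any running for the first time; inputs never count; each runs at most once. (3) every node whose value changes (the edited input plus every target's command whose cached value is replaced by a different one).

Initial pass — values computed on the first demand:
  export.gen = sub(-2, 5) = -7
  gamma.gen = lenl([-2]) = 1
  east.gen = mul(1, 1) = 1
  assets.gen = max2(1, -7) = 1
  delta.gen = min2(1, 1) = 1
  omega.gen = reverse([-2]) = [-2]
  parser.gen = neg(1) = -1
  build.gen = min2(-1, 1) = -1
  bundle.gen = max2(-1, -7) = -1
  shard.gen = suml([-2]) = -2
  tokens.gen = add(-2, 5) = 3
  report.gen = sub(-1, 3) = -4
  north.gen = max2(-2, -4) = -2

Second demand — change propagation:
  gamma.gen: re-runs because probe.txt [-2]->[4, -3, 5, -3]; new result 4.
  east.gen: re-runs because gamma.gen 1->4; gamma.gen 1->4; new result 16.
  assets.gen: re-runs because east.gen 1->16; new result 16.
  delta.gen: re-runs because east.gen 1->16; assets.gen 1->16; new result 16.
  omega.gen: re-runs because probe.txt [-2]->[4, -3, 5, -3]; new result [-3, 5, -3, 4].
  parser.gen: re-runs because assets.gen 1->16; new result -16.
  build.gen: re-runs because parser.gen -1->-16; delta.gen 1->16; new result -16.
  bundle.gen: re-runs because build.gen -1->-16; new result -7.
  report.gen: re-runs because bundle.gen -1->-7; new result -10.
  shard.gen: re-runs because omega.gen [-2]->[-3, 5, -3, 4]; new result 3.
  north.gen: re-runs because shard.gen -2->3; report.gen -4->-10; new result 3.

north.gen now evaluates to 3.
Run set: assets.gen, build.gen, bundle.gen, delta.gen, east.gen, gamma.gen, north.gen, omega.gen, parser.gen, report.gen, shard.gen (11 run).
Changed values: assets.gen, build.gen, bundle.gen, delta.gen, east.gen, gamma.gen, north.gen, omega.gen, parser.gen, probe.txt, report.gen, shard.gen.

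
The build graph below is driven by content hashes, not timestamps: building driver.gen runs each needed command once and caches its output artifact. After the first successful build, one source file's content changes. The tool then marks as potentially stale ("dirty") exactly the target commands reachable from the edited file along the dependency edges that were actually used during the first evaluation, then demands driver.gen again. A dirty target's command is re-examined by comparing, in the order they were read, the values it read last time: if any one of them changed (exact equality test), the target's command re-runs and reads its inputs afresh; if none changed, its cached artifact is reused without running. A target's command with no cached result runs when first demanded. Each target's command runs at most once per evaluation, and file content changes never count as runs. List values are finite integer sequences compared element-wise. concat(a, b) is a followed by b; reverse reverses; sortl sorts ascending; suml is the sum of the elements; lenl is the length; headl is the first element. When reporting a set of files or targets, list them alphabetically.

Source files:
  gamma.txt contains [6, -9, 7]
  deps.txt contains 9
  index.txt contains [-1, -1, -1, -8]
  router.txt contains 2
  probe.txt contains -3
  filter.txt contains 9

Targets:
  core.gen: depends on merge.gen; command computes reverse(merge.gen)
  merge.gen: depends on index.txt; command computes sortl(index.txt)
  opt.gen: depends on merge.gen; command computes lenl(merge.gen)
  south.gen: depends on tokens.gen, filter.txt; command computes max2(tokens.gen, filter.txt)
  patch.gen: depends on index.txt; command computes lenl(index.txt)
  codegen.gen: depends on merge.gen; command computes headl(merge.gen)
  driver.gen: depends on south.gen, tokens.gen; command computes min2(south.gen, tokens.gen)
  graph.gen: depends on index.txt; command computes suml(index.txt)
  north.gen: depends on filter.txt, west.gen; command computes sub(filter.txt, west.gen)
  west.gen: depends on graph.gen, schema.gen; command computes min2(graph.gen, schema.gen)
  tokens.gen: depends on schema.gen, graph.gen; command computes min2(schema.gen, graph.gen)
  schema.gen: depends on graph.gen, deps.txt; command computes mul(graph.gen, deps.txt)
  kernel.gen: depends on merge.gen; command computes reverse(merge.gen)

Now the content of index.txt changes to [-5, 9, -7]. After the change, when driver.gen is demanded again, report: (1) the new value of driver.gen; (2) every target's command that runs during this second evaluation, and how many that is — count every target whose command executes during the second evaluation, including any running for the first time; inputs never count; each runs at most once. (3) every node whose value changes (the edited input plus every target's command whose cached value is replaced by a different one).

driver.gen now evaluates to -27.
Run set: driver.gen, graph.gen, schema.gen, south.gen, tokens.gen (5 run).
Changed values: driver.gen, graph.gen, index.txt, schema.gen, tokens.gen.

Initial pass — values computed on the first demand:
  graph.gen = suml([-1, -1, -1, -8]) = -11
  schema.gen = mul(-11, 9) = -99
  tokens.gen = min2(-99, -11) = -99
  south.gen = max2(-99, 9) = 9
  driver.gen = min2(9, -99) = -99

Second demand — change propagation:
  graph.gen: re-runs because index.txt [-1, -1, -1, -8]->[-5, 9, -7]; new result -3.
  schema.gen: re-runs because graph.gen -11->-3; new result -27.
  tokens.gen: re-runs because schema.gen -99->-27; graph.gen -11->-3; new result -27.
  south.gen: re-runs because tokens.gen -99->-27; new result 9 (unchanged).
  driver.gen: re-runs because tokens.gen -99->-27; new result -27.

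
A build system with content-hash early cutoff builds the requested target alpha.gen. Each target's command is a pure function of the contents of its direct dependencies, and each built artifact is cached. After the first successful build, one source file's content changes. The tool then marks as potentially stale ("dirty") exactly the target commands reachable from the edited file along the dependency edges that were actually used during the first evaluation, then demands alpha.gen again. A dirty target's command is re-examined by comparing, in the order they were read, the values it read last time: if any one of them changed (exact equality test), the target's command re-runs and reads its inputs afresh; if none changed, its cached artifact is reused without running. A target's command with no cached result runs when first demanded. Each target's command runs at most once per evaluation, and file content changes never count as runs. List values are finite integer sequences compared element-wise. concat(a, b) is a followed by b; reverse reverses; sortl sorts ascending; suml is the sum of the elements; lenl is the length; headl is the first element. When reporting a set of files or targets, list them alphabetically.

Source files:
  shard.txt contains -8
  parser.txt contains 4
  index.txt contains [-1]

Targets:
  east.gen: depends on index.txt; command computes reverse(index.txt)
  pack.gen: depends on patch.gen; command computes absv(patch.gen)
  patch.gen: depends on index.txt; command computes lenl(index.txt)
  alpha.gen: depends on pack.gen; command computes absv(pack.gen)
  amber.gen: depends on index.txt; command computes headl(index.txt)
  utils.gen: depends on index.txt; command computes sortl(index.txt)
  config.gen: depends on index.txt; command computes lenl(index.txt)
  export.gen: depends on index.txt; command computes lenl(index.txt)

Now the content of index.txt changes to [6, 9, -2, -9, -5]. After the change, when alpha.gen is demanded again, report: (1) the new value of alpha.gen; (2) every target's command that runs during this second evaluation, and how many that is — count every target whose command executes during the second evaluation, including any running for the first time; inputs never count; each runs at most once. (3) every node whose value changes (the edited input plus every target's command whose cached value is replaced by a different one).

First evaluation (everything demanded from the output):
  patch.gen = lenl([-1]) = 1
  pack.gen = absv(1) = 1
  alpha.gen = absv(1) = 1

Propagation after the edit:
  patch.gen: runs — index.txt [-1]->[6, 9, -2, -9, -5]; result 5.
  pack.gen: runs — patch.gen 1->5; result 5.
  alpha.gen: runs — pack.gen 1->5; result 5.

New value of alpha.gen: 5.
Target commands that run: alpha.gen, pack.gen, patch.gen — 3 in total.
Values that change: alpha.gen, index.txt, pack.gen, patch.gen.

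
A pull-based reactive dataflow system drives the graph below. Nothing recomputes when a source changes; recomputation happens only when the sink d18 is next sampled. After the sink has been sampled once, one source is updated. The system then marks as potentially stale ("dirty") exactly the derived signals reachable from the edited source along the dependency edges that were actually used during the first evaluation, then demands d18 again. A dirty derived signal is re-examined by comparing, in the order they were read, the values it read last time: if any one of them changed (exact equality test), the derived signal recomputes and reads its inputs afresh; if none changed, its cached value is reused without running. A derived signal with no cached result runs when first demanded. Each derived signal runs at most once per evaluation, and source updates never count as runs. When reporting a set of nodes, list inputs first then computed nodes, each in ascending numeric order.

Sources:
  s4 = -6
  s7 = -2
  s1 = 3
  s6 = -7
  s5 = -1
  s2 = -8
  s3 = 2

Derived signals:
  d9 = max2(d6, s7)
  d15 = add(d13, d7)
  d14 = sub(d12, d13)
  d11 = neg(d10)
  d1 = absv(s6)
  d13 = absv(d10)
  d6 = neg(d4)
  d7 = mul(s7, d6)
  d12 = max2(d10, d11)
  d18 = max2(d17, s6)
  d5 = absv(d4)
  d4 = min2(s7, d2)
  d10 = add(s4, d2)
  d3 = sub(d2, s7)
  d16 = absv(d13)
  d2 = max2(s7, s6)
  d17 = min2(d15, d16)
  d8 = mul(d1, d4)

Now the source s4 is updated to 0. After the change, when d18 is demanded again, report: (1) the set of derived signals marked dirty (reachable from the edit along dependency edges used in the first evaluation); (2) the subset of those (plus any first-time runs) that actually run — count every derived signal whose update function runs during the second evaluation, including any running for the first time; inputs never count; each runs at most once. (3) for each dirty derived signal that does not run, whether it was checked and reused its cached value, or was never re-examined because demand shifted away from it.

Marked dirty: d10, d13, d15, d16, d17, d18.
Derived signals that run: d10, d13, d15, d16, d17, d18 — 6 in total.
Every dirty derived signal ran.

First evaluation (everything demanded from the output):
  d2 = max2(-2, -7) = -2
  d4 = min2(-2, -2) = -2
  d6 = neg(-2) = 2
  d7 = mul(-2, 2) = -4
  d10 = add(-6, -2) = -8
  d13 = absv(-8) = 8
  d15 = add(8, -4) = 4
  d16 = absv(8) = 8
  d17 = min2(4, 8) = 4
  d18 = max2(4, -7) = 4

Propagation after the edit:
  d10: runs — s4 -6->0; result -2.
  d13: runs — d10 -8->-2; result 2.
  d15: runs — d13 8->2; result -2.
  d16: runs — d13 8->2; result 2.
  d17: runs — d15 4->-2; d16 8->2; result -2.
  d18: runs — d17 4->-2; result -2.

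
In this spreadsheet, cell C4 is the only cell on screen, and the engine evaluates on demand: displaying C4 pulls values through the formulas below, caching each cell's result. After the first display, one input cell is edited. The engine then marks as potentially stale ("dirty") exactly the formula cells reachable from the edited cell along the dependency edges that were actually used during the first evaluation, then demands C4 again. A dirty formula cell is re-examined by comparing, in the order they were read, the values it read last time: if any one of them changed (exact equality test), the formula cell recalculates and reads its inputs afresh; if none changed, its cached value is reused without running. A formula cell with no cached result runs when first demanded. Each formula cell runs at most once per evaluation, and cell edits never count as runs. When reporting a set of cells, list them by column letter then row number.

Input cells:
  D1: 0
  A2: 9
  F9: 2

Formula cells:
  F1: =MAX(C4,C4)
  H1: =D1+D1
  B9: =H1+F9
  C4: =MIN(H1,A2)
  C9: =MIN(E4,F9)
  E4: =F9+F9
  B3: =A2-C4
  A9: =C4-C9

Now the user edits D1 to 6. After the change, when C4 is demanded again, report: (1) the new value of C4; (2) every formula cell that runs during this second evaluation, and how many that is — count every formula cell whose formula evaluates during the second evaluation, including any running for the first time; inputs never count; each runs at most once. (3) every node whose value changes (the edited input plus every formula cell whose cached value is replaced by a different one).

Initial pass — values computed on the first demand:
  H1 = 0 + 0 = 0
  C4 = MIN(0, 9) = 0

Second demand — change propagation:
  H1: re-runs because D1 0->6; D1 0->6; new result 12.
  C4: re-runs because H1 0->12; new result 9.

C4 now evaluates to 9.
Run set: C4, H1 (2 run).
Changed values: C4, D1, H1.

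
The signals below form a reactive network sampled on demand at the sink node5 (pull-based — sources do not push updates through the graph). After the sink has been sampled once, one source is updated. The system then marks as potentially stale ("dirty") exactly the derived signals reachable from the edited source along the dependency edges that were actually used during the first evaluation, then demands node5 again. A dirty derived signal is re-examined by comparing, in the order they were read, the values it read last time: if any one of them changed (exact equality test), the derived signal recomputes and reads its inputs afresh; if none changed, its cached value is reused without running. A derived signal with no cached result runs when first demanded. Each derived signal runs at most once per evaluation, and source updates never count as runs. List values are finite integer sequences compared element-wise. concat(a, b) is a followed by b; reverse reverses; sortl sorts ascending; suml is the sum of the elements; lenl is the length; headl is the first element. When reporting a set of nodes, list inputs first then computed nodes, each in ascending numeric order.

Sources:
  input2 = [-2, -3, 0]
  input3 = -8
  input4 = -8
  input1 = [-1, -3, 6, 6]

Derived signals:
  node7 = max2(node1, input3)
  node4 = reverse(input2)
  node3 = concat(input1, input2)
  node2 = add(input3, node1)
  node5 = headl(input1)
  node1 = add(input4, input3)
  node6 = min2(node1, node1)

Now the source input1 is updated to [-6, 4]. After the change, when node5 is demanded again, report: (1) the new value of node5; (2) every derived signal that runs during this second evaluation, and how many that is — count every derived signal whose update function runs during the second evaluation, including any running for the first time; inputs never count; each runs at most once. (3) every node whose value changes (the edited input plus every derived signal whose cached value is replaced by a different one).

node5 now evaluates to -6.
Run set: node5 (1 run).
Changed values: input1, node5.

Initial pass — values computed on the first demand:
  node5 = headl([-1, -3, 6, 6]) = -1

Second demand — change propagation:
  node5: re-runs because input1 [-1, -3, 6, 6]->[-6, 4]; new result -6.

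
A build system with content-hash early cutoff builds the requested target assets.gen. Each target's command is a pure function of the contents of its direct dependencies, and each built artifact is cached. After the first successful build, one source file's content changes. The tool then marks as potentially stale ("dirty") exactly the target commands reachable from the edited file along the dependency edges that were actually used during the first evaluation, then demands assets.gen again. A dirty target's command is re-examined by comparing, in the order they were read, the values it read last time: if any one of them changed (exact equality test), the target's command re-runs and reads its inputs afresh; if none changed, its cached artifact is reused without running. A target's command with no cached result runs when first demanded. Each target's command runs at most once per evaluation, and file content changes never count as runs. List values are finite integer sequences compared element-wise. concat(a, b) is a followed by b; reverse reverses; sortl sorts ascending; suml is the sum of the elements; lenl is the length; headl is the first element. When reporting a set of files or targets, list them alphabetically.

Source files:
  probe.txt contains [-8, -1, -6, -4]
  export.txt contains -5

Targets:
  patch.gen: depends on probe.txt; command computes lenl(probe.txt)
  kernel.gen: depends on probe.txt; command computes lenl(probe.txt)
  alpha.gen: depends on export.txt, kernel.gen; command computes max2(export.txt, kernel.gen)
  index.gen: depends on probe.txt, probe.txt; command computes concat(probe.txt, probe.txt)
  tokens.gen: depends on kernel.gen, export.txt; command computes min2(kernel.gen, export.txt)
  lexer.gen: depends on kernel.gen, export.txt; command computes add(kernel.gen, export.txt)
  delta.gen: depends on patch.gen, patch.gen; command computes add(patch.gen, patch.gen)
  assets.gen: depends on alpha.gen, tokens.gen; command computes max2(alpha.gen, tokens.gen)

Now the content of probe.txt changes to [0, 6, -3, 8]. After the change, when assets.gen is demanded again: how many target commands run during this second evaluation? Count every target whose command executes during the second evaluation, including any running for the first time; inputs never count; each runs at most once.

Target commands that run: kernel.gen — 1 in total.
Key observation: the change is absorbed at kernel.gen — it re-runs but produces the same value, and the output's value is unchanged.

First evaluation (everything demanded from the output):
  kernel.gen = lenl([-8, -1, -6, -4]) = 4
  alpha.gen = max2(-5, 4) = 4
  tokens.gen = min2(4, -5) = -5
  assets.gen = max2(4, -5) = 4

Propagation after the edit:
  kernel.gen: runs — probe.txt [-8, -1, -6, -4]->[0, 6, -3, 8]; result 4 (same value as before).
  alpha.gen: checked — values it read are unchanged (export.txt unchanged, kernel.gen unchanged); reused cached 4 without running.
  tokens.gen: checked — values it read are unchanged (kernel.gen unchanged, export.txt unchanged); reused cached -5 without running.
  assets.gen: checked — values it read are unchanged (alpha.gen unchanged, tokens.gen unchanged); reused cached 4 without running.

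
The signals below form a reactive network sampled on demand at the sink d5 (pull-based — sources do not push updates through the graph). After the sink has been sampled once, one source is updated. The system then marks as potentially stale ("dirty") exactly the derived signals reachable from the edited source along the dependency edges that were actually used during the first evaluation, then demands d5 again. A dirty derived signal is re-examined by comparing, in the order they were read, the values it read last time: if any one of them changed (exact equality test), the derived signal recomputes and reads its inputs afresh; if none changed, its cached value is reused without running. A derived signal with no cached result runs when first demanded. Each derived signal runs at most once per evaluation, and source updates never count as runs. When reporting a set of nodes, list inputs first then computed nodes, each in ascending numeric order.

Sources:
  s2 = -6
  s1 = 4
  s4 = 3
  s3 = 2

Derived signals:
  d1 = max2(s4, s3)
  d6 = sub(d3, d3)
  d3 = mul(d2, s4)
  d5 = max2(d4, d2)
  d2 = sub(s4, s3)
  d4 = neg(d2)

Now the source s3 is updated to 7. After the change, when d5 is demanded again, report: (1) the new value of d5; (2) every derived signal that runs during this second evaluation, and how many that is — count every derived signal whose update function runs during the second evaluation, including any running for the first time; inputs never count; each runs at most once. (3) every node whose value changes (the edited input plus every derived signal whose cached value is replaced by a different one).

d5 now evaluates to 4.
Run set: d2, d4, d5 (3 run).
Changed values: s3, d2, d4, d5.

Initial pass — values computed on the first demand:
  d2 = sub(3, 2) = 1
  d4 = neg(1) = -1
  d5 = max2(-1, 1) = 1

Second demand — change propagation:
  d2: re-runs because s3 2->7; new result -4.
  d4: re-runs because d2 1->-4; new result 4.
  d5: re-runs because d4 -1->4; d2 1->-4; new result 4.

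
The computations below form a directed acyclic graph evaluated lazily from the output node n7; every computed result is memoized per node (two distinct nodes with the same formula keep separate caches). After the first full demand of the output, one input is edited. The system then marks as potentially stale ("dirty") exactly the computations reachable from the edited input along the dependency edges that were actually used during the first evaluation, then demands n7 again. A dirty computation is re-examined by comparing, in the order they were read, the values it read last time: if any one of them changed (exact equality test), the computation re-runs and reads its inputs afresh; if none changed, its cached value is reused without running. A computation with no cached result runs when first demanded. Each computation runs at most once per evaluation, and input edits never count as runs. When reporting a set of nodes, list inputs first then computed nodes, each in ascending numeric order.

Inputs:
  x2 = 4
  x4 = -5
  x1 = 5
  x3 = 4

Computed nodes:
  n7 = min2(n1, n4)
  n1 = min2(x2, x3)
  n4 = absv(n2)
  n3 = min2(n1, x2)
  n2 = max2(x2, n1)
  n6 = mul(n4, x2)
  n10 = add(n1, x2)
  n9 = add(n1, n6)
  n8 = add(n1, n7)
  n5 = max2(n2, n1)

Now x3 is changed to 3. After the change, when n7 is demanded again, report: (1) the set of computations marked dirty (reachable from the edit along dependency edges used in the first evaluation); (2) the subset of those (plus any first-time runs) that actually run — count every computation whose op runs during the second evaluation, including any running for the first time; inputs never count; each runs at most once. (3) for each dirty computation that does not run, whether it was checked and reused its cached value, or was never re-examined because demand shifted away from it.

First demand of the output computes:
  n1 = min2(4, 4) = 4
  n2 = max2(4, 4) = 4
  n4 = absv(4) = 4
  n7 = min2(4, 4) = 4

After the edit, cleaning proceeds:
  n1: a read changed (x3 4->3) — executes, giving 3.
  n2: a read changed (n1 4->3) — executes, giving 4 — identical to its old value.
  n4: dirty, but its reads are unchanged (n2 unchanged); cached 4 stands.
  n7: a read changed (n1 4->3) — executes, giving 3.

Note where the cutoff bites: n4 is checked, finds nothing changed, and keeps its cache.

The edit dirties: n1, n2, n4, n7.
3 computations run: n1, n2, n7.
Cache hits after checking: n4.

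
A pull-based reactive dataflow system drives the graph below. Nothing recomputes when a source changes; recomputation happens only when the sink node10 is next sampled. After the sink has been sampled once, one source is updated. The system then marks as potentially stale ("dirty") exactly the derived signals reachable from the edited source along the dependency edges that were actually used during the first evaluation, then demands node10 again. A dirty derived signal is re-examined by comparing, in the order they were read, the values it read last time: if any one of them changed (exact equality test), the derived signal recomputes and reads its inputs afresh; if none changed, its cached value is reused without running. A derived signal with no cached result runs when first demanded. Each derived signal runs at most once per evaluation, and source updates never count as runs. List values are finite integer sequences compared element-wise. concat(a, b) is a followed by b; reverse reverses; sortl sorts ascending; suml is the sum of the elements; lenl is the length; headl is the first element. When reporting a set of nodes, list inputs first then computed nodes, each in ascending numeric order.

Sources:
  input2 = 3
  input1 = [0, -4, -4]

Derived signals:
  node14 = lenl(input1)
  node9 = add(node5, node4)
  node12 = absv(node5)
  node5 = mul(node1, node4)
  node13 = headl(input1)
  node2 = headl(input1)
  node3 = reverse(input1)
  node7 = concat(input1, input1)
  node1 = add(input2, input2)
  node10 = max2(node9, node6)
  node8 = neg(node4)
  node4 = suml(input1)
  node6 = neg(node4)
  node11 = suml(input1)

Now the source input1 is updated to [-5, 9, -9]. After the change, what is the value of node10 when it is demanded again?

New value of node10: 5.

First evaluation (everything demanded from the output):
  node1 = add(3, 3) = 6
  node4 = suml([0, -4, -4]) = -8
  node5 = mul(6, -8) = -48
  node6 = neg(-8) = 8
  node9 = add(-48, -8) = -56
  node10 = max2(-56, 8) = 8

Propagation after the edit:
  node4: runs — input1 [0, -4, -4]->[-5, 9, -9]; result -5.
  node5: runs — node4 -8->-5; result -30.
  node6: runs — node4 -8->-5; result 5.
  node9: runs — node5 -48->-30; node4 -8->-5; result -35.
  node10: runs — node9 -56->-35; node6 8->5; result 5.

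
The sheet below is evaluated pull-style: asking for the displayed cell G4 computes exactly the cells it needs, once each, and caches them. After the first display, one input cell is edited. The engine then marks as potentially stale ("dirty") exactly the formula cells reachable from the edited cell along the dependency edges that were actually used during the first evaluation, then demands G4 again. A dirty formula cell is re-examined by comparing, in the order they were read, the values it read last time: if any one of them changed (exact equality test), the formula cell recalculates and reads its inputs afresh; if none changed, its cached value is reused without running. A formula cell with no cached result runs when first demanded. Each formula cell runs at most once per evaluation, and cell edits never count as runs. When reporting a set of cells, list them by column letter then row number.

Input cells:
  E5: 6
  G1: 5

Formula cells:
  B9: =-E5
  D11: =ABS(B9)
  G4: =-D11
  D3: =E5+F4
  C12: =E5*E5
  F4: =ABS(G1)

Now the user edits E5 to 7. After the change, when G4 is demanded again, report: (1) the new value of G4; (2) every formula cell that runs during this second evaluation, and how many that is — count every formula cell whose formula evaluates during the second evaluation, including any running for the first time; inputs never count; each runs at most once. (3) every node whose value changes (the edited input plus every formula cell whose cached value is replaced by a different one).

First demand of the output computes:
  B9 = -(6) = -6
  D11 = ABS(-6) = 6
  G4 = -(6) = -6

After the edit, cleaning proceeds:
  B9: a read changed (E5 6->7) — executes, giving -7.
  D11: a read changed (B9 -6->-7) — executes, giving 7.
  G4: a read changed (D11 6->7) — executes, giving -7.

Demanding G4 again yields -7.
3 formula cells run: B9, D11, G4.
The nodes whose values change: B9, D11, E5, G4.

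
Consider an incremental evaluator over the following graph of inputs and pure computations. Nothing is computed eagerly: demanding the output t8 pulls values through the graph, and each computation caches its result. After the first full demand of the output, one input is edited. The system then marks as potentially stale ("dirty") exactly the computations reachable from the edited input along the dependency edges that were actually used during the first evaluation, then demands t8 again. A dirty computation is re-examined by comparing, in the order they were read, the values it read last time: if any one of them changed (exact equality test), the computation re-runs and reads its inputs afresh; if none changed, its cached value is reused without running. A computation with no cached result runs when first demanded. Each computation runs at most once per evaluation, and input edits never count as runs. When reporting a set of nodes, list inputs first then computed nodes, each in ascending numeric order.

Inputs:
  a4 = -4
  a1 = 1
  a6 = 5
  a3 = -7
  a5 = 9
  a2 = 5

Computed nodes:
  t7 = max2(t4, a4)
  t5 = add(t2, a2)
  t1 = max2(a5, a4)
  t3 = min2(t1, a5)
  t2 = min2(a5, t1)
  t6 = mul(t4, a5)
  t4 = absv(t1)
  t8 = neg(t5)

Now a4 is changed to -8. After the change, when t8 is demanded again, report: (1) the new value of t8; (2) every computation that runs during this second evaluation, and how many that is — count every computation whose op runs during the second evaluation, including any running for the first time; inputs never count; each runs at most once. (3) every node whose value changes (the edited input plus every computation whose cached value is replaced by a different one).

t8 now evaluates to -14.
Run set: t1 (1 run).
Changed values: a4.
The important point: t1 recomputes to an identical value, and the output ends up unchanged.

Initial pass — values computed on the first demand:
  t1 = max2(9, -4) = 9
  t2 = min2(9, 9) = 9
  t5 = add(9, 5) = 14
  t8 = neg(14) = -14

Second demand — change propagation:
  t1: re-runs because a4 -4->-8; new result 9 (unchanged).
  t2: re-examined; everything it read last time is the same (a5 unchanged, t1 unchanged) — cache 9 kept, no run.
  t5: re-examined; everything it read last time is the same (t2 unchanged, a2 unchanged) — cache 14 kept, no run.
  t8: re-examined; everything it read last time is the same (t5 unchanged) — cache -14 kept, no run.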